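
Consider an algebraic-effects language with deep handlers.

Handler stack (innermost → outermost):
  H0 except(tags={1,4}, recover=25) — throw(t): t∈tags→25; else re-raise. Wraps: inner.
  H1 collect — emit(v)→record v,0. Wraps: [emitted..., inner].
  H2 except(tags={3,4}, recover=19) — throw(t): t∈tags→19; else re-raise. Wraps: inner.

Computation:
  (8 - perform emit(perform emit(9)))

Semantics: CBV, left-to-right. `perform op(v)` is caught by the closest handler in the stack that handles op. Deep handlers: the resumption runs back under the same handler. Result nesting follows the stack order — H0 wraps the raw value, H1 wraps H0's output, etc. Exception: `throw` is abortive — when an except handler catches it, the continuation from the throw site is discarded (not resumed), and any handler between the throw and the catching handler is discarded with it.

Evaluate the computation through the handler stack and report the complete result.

Step-by-step:
emit(9) @ H1 ⇒ out+=9
emit(0) @ H1 ⇒ out+=0
H0 returns 8
H1 returns [9, 0, 8]
H2 returns [9, 0, 8]
= [9, 0, 8]

Answer: [9, 0, 8]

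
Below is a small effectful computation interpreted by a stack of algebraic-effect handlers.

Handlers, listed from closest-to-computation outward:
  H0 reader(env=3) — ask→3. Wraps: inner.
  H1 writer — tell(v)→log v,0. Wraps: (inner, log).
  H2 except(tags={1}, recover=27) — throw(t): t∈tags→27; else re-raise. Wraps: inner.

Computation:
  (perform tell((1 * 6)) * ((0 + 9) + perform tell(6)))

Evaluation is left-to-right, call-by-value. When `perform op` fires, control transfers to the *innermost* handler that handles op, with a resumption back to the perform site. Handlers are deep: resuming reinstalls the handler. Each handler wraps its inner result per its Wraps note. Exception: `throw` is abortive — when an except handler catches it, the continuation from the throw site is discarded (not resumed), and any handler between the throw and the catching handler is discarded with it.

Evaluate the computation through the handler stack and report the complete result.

Answer: (0, (6, 6))

Working:
tell(6) @ H1 ⇒ log+=6
tell(6) @ H1 ⇒ log+=6
H0 returns 0
H1 returns (0, (6, 6))
H2 returns (0, (6, 6))
= (0, (6, 6))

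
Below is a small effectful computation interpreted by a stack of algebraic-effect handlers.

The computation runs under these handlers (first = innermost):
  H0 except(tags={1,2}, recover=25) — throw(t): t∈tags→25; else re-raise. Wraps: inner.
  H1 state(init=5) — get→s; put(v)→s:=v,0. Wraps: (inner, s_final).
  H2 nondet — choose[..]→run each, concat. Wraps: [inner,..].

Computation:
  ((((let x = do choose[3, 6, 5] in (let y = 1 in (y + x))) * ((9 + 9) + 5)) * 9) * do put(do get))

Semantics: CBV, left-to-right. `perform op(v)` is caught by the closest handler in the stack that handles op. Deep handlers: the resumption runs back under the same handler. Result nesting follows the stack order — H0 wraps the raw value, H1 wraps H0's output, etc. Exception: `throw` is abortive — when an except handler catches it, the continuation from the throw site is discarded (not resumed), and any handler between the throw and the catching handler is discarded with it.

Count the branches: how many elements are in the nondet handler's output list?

Evaluation trace:
choose[3, 6, 5] @ H2
  branch[0] choose=3:
    get @ H1 ⇒ 5
    put(5) @ H1 ⇒ s:=5
    H0 returns 0
    H1 returns (0, 5)
    H2 returns [(0, 5)]
  branch[1] choose=6:
    get @ H1 ⇒ 5
    put(5) @ H1 ⇒ s:=5
    H0 returns 0
    H1 returns (0, 5)
    H2 returns [(0, 5)]
  branch[2] choose=5:
    get @ H1 ⇒ 5
    put(5) @ H1 ⇒ s:=5
    H0 returns 0
    H1 returns (0, 5)
    H2 returns [(0, 5)]
= [(0, 5), (0, 5), (0, 5)]

Answer: 3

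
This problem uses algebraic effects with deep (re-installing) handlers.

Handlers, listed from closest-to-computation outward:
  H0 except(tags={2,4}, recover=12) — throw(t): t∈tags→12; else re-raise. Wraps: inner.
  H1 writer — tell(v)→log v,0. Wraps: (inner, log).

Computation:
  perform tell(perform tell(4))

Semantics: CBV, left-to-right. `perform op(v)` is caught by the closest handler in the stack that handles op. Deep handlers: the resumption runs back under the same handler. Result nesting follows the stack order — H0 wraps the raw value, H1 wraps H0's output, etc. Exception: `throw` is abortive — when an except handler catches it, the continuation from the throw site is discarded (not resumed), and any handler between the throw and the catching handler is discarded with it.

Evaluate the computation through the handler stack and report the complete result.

Working:
tell(4) @ H1 ⇒ log+=4
tell(0) @ H1 ⇒ log+=0
H0 returns 0
H1 returns (0, (4, 0))
= (0, (4, 0))

Answer: (0, (4, 0))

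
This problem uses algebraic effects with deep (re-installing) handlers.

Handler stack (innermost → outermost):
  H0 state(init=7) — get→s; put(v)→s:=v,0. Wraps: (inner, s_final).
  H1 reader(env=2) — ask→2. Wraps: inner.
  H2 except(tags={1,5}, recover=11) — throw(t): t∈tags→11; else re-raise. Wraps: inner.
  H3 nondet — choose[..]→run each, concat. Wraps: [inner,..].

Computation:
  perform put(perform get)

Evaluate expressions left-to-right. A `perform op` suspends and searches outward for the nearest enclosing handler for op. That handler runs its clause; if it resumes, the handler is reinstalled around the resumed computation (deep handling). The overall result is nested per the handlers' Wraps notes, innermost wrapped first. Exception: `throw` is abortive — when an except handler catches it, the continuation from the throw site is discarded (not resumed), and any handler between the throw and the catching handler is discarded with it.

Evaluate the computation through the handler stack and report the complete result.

Answer: [(0, 7)]

Working:
get @ H0 ⇒ 7
put(7) @ H0 ⇒ s:=7
H0 returns (0, 7)
H1 returns (0, 7)
H2 returns (0, 7)
H3 returns [(0, 7)]
= [(0, 7)]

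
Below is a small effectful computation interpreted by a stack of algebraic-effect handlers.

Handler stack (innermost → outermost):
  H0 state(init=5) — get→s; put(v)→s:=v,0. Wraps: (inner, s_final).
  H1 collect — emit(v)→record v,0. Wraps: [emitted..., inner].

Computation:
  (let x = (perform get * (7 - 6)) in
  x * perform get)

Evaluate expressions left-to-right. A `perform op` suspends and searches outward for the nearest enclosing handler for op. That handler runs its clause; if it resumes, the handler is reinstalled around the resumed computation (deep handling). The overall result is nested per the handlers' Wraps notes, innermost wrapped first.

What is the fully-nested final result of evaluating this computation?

Step-by-step:
get @ H0 ⇒ 5
get @ H0 ⇒ 5
H0 returns (25, 5)
H1 returns [(25, 5)]
= [(25, 5)]

Answer: [(25, 5)]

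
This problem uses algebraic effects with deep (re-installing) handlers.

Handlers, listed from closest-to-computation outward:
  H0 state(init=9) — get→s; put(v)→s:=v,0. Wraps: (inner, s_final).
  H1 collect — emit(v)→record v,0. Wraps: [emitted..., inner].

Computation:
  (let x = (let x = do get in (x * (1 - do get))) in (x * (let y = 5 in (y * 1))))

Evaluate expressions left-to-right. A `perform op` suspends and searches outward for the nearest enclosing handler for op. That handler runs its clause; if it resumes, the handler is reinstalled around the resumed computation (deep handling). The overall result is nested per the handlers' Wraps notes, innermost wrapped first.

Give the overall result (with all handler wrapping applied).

Step-by-step:
get @ H0 ⇒ 9
get @ H0 ⇒ 9
H0 returns (-360, 9)
H1 returns [(-360, 9)]
= [(-360, 9)]

Answer: [(-360, 9)]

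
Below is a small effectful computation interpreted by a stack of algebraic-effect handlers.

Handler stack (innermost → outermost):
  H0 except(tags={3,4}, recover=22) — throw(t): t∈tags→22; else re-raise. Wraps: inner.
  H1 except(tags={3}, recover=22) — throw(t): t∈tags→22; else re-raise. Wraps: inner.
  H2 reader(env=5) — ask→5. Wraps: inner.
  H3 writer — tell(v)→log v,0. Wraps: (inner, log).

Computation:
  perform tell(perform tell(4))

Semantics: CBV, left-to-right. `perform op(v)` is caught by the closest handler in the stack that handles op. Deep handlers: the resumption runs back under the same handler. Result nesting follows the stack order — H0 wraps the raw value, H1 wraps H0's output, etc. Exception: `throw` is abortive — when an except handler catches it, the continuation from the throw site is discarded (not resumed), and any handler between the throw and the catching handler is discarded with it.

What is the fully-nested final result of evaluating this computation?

Answer: (0, (4, 0))

Step-by-step:
tell(4) @ H3 ⇒ log+=4
tell(0) @ H3 ⇒ log+=0
H0 returns 0
H1 returns 0
H2 returns 0
H3 returns (0, (4, 0))
= (0, (4, 0))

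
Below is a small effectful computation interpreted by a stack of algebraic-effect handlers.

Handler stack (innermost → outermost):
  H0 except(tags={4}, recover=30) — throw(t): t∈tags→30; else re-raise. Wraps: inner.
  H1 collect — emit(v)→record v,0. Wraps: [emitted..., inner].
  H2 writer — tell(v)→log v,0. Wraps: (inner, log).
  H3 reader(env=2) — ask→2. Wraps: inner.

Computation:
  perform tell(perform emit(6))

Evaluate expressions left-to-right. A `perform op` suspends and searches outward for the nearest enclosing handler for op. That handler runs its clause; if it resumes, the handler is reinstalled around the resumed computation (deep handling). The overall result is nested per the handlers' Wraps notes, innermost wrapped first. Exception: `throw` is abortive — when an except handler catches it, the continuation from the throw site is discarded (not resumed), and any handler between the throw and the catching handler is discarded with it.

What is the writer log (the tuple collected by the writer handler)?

Answer: (0)

Step-by-step:
emit(6) @ H1 ⇒ out+=6
tell(0) @ H2 ⇒ log+=0
H0 returns 0
H1 returns [6, 0]
H2 returns ([6, 0], (0))
H3 returns ([6, 0], (0))
= ([6, 0], (0))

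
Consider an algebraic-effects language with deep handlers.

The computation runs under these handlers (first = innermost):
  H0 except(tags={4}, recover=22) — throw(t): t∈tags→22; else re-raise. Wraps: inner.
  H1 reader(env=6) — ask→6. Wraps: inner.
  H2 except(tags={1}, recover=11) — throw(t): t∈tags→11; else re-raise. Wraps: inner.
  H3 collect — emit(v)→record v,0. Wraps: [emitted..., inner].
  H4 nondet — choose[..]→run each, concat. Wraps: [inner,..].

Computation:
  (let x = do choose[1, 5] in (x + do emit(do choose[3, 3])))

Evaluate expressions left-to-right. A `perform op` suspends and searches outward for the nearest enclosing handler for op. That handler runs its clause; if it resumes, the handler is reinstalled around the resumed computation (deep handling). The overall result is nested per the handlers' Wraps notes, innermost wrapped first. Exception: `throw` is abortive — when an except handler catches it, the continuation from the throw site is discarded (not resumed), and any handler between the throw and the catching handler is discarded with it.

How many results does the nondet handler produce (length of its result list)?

Answer: 4

Evaluation trace:
choose[1, 5] @ H4
  branch[0] choose=1:
    choose[3, 3] @ H4
      branch[0] choose=3:
        emit(3) @ H3 ⇒ out+=3
        H0 returns 1
        H1 returns 1
        H2 returns 1
        H3 returns [3, 1]
        H4 returns [[3, 1]]
      branch[1] choose=3:
        emit(3) @ H3 ⇒ out+=3
        H0 returns 1
        H1 returns 1
        H2 returns 1
        H3 returns [3, 1]
        H4 returns [[3, 1]]
  branch[1] choose=5:
    choose[3, 3] @ H4
      branch[0] choose=3:
        emit(3) @ H3 ⇒ out+=3
        H0 returns 5
        H1 returns 5
        H2 returns 5
        H3 returns [3, 5]
        H4 returns [[3, 5]]
      branch[1] choose=3:
        emit(3) @ H3 ⇒ out+=3
        H0 returns 5
        H1 returns 5
        H2 returns 5
        H3 returns [3, 5]
        H4 returns [[3, 5]]
= [[3, 1], [3, 1], [3, 5], [3, 5]]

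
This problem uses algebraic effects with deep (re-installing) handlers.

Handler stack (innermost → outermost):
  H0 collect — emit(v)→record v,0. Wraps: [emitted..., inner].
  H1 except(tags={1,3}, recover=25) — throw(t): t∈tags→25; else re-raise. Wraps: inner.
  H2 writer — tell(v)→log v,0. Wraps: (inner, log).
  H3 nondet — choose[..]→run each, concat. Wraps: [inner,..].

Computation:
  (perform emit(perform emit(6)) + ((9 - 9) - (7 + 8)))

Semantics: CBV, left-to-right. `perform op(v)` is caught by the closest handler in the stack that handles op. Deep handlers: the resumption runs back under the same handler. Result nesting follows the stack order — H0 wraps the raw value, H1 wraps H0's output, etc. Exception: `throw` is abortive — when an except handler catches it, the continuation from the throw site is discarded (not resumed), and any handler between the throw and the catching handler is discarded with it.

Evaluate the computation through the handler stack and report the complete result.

Answer: [([6, 0, -15], ())]

Evaluation trace:
emit(6) @ H0 ⇒ out+=6
emit(0) @ H0 ⇒ out+=0
H0 returns [6, 0, -15]
H1 returns [6, 0, -15]
H2 returns ([6, 0, -15], ())
H3 returns [([6, 0, -15], ())]
= [([6, 0, -15], ())]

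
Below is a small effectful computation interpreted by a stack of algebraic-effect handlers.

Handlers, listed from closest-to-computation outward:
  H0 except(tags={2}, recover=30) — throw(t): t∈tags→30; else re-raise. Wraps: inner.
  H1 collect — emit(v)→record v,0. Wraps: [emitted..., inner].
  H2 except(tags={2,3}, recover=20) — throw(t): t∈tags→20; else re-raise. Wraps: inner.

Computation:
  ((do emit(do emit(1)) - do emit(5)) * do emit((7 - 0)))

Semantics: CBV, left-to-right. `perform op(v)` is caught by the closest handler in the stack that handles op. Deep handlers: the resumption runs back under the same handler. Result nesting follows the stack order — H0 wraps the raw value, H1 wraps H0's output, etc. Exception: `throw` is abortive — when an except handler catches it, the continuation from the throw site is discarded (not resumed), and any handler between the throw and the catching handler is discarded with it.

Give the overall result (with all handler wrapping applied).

Answer: [1, 0, 5, 7, 0]

Step-by-step:
emit(1) @ H1 ⇒ out+=1
emit(0) @ H1 ⇒ out+=0
emit(5) @ H1 ⇒ out+=5
emit(7) @ H1 ⇒ out+=7
H0 returns 0
H1 returns [1, 0, 5, 7, 0]
H2 returns [1, 0, 5, 7, 0]
= [1, 0, 5, 7, 0]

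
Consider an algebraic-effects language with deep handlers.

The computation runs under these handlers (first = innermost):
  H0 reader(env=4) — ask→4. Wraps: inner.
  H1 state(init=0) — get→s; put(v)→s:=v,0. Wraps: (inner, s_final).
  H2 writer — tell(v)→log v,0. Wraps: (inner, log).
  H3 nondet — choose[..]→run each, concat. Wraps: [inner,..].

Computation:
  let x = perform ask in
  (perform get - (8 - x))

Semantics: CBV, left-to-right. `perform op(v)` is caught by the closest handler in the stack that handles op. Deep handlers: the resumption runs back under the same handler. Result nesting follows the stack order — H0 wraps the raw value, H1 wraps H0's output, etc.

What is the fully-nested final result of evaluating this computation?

Working:
ask @ H0 ⇒ 4
get @ H1 ⇒ 0
H0 returns -4
H1 returns (-4, 0)
H2 returns ((-4, 0), ())
H3 returns [((-4, 0), ())]
= [((-4, 0), ())]

Answer: [((-4, 0), ())]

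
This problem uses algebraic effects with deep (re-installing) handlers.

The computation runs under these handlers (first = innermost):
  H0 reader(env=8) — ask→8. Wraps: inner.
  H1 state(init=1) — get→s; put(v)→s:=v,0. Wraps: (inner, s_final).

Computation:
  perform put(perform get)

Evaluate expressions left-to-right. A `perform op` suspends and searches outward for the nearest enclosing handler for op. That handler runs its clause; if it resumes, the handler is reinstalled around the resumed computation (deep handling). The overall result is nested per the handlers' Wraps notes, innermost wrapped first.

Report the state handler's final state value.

Working:
get @ H1 ⇒ 1
put(1) @ H1 ⇒ s:=1
H0 returns 0
H1 returns (0, 1)
= (0, 1)

Answer: 1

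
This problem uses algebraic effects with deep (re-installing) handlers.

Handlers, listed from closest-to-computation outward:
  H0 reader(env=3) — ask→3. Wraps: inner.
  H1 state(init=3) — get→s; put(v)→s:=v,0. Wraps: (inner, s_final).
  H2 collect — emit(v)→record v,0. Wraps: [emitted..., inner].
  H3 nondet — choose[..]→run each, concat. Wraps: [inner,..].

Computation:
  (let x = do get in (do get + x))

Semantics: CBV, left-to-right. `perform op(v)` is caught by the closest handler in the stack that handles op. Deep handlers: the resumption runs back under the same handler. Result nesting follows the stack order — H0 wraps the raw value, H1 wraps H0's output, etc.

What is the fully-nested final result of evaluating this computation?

Working:
get @ H1 ⇒ 3
get @ H1 ⇒ 3
H0 returns 6
H1 returns (6, 3)
H2 returns [(6, 3)]
H3 returns [[(6, 3)]]
= [[(6, 3)]]

Answer: [[(6, 3)]]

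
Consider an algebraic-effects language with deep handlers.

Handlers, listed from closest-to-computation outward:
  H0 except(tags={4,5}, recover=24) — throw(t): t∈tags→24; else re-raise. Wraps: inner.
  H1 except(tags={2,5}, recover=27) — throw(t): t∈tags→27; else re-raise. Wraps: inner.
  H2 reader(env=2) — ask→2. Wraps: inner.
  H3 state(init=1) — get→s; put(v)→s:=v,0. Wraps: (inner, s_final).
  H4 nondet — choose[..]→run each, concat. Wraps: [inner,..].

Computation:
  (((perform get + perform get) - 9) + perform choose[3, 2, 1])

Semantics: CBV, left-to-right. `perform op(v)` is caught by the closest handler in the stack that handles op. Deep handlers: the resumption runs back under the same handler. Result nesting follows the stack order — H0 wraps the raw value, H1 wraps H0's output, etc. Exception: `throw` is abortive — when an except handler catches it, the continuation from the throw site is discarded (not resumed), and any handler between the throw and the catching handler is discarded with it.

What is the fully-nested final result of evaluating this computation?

Answer: [(-4, 1), (-5, 1), (-6, 1)]

Working:
get @ H3 ⇒ 1
get @ H3 ⇒ 1
choose[3, 2, 1] @ H4
  branch[0] choose=3:
    H0 returns -4
    H1 returns -4
    H2 returns -4
    H3 returns (-4, 1)
    H4 returns [(-4, 1)]
  branch[1] choose=2:
    H0 returns -5
    H1 returns -5
    H2 returns -5
    H3 returns (-5, 1)
    H4 returns [(-5, 1)]
  branch[2] choose=1:
    H0 returns -6
    H1 returns -6
    H2 returns -6
    H3 returns (-6, 1)
    H4 returns [(-6, 1)]
= [(-4, 1), (-5, 1), (-6, 1)]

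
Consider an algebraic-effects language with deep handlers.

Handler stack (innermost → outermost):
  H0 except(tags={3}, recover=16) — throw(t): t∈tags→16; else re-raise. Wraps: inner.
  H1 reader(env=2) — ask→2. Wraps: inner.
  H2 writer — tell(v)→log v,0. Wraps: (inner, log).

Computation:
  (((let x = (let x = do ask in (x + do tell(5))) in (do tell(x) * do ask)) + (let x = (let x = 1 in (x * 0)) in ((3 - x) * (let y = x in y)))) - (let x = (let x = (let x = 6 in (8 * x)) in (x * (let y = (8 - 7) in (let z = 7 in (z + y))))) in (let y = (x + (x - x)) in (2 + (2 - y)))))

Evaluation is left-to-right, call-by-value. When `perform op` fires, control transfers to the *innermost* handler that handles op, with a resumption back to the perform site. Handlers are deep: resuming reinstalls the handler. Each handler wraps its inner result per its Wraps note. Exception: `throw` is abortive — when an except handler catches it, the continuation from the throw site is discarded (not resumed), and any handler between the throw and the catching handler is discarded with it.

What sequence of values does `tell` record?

Answer: (5, 2)

Step-by-step:
ask @ H1 ⇒ 2
tell(5) @ H2 ⇒ log+=5
tell(2) @ H2 ⇒ log+=2
ask @ H1 ⇒ 2
H0 returns 380
H1 returns 380
H2 returns (380, (5, 2))
= (380, (5, 2))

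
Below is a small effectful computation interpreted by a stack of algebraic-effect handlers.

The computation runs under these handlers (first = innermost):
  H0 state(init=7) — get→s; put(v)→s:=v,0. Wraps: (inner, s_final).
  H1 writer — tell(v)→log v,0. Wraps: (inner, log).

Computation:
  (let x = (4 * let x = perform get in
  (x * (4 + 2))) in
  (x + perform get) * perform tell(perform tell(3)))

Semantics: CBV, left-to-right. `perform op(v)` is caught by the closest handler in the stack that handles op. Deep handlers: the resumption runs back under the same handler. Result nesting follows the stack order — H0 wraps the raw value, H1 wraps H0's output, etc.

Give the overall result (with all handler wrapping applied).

Step-by-step:
get @ H0 ⇒ 7
get @ H0 ⇒ 7
tell(3) @ H1 ⇒ log+=3
tell(0) @ H1 ⇒ log+=0
H0 returns (0, 7)
H1 returns ((0, 7), (3, 0))
= ((0, 7), (3, 0))

Answer: ((0, 7), (3, 0))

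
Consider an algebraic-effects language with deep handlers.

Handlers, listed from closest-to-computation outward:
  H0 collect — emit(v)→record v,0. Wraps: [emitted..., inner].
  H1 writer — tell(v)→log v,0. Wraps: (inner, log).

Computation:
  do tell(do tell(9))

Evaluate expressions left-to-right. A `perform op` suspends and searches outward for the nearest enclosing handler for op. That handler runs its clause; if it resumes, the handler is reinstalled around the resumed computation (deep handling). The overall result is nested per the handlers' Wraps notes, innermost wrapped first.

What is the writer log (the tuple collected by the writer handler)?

Step-by-step:
tell(9) @ H1 ⇒ log+=9
tell(0) @ H1 ⇒ log+=0
H0 returns [0]
H1 returns ([0], (9, 0))
= ([0], (9, 0))

Answer: (9, 0)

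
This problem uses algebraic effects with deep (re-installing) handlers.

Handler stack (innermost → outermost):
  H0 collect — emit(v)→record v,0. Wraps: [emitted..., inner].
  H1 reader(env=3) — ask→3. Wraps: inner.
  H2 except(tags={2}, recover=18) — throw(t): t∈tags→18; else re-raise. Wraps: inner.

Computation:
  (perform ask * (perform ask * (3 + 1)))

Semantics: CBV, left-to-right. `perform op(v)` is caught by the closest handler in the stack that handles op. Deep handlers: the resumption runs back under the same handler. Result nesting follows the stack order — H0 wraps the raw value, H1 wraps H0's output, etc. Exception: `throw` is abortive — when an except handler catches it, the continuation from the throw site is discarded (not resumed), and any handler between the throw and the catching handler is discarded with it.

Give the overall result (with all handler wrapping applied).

Answer: [36]

Evaluation trace:
ask @ H1 ⇒ 3
ask @ H1 ⇒ 3
H0 returns [36]
H1 returns [36]
H2 returns [36]
= [36]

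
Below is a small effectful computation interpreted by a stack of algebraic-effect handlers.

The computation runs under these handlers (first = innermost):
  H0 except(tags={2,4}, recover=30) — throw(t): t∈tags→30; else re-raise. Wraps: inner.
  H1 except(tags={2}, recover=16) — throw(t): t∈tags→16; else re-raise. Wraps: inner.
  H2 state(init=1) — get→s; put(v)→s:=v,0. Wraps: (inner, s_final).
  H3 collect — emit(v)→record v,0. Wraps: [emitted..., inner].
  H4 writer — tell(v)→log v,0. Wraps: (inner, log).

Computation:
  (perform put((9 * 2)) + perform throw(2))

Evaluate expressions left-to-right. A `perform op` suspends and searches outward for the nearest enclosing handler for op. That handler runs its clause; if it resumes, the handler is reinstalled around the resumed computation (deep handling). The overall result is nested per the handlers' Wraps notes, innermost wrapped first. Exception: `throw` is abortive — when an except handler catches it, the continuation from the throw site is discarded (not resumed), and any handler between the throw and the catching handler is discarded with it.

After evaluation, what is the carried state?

Evaluation trace:
put(18) @ H2 ⇒ s:=18
throw(2) @ H0 caught ⇒ 30
H1 returns 30
H2 returns (30, 18)
H3 returns [(30, 18)]
H4 returns ([(30, 18)], ())
= ([(30, 18)], ())

Answer: 18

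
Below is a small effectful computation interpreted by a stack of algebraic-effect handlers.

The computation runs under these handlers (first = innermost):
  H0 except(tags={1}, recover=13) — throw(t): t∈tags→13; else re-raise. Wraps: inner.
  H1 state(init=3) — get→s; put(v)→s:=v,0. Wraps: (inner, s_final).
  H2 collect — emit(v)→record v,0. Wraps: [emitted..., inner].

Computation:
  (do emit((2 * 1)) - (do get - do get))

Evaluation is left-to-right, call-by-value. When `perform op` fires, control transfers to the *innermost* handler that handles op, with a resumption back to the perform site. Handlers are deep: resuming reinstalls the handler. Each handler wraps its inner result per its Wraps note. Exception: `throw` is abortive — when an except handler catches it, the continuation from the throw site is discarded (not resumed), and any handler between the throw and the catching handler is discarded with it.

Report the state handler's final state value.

Answer: 3

Working:
emit(2) @ H2 ⇒ out+=2
get @ H1 ⇒ 3
get @ H1 ⇒ 3
H0 returns 0
H1 returns (0, 3)
H2 returns [2, (0, 3)]
= [2, (0, 3)]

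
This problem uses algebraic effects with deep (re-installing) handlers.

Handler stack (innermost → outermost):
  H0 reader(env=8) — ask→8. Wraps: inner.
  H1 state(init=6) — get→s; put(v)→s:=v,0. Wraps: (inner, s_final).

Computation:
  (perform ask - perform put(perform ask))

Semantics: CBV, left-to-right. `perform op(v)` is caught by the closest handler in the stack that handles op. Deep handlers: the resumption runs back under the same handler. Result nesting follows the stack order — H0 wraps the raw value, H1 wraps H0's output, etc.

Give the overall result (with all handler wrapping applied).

Answer: (8, 8)

Evaluation trace:
ask @ H0 ⇒ 8
ask @ H0 ⇒ 8
put(8) @ H1 ⇒ s:=8
H0 returns 8
H1 returns (8, 8)
= (8, 8)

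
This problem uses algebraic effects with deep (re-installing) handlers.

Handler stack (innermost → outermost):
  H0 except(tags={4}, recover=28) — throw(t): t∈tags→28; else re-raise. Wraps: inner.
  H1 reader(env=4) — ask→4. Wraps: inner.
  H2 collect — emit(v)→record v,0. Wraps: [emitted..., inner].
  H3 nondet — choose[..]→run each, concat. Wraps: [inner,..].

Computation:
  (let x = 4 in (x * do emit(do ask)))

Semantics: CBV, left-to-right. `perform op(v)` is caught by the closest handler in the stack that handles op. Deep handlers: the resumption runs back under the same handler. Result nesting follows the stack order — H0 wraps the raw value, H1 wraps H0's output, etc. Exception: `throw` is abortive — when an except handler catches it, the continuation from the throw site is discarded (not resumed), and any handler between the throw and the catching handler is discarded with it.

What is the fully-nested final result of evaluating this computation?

Evaluation trace:
ask @ H1 ⇒ 4
emit(4) @ H2 ⇒ out+=4
H0 returns 0
H1 returns 0
H2 returns [4, 0]
H3 returns [[4, 0]]
= [[4, 0]]

Answer: [[4, 0]]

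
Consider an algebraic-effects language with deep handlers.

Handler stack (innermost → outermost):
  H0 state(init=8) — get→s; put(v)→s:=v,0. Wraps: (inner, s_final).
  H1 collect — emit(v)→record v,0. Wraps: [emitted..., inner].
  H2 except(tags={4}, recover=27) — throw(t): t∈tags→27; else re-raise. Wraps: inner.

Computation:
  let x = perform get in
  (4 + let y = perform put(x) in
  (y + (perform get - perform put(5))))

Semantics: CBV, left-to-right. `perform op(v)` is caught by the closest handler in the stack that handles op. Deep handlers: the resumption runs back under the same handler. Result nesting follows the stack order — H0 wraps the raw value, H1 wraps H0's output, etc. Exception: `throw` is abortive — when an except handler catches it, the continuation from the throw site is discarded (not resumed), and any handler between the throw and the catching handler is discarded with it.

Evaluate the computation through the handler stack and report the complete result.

Answer: [(12, 5)]

Evaluation trace:
get @ H0 ⇒ 8
put(8) @ H0 ⇒ s:=8
get @ H0 ⇒ 8
put(5) @ H0 ⇒ s:=5
H0 returns (12, 5)
H1 returns [(12, 5)]
H2 returns [(12, 5)]
= [(12, 5)]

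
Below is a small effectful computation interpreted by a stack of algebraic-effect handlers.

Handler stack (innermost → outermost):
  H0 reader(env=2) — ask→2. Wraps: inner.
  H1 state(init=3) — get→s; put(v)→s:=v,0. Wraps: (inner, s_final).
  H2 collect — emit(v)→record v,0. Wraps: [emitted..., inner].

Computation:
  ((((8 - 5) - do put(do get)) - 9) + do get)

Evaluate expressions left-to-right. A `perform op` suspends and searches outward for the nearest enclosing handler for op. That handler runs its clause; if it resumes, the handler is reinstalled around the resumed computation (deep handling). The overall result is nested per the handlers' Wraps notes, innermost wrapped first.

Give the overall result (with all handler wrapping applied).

Answer: [(-3, 3)]

Working:
get @ H1 ⇒ 3
put(3) @ H1 ⇒ s:=3
get @ H1 ⇒ 3
H0 returns -3
H1 returns (-3, 3)
H2 returns [(-3, 3)]
= [(-3, 3)]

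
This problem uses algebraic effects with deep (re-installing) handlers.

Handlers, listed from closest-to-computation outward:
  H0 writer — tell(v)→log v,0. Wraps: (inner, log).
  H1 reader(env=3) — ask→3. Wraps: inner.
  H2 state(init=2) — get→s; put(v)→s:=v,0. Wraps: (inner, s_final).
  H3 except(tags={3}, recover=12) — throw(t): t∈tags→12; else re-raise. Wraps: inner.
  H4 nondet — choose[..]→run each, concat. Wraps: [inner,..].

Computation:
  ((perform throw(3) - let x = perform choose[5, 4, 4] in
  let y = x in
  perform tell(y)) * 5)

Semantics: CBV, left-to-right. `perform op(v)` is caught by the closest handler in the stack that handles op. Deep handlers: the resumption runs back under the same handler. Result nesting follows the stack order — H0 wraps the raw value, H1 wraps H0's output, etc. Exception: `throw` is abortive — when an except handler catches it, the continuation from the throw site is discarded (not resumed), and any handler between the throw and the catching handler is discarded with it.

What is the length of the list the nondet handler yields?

Answer: 1

Step-by-step:
throw(3) @ H3 caught ⇒ 12
H4 returns [12]
= [12]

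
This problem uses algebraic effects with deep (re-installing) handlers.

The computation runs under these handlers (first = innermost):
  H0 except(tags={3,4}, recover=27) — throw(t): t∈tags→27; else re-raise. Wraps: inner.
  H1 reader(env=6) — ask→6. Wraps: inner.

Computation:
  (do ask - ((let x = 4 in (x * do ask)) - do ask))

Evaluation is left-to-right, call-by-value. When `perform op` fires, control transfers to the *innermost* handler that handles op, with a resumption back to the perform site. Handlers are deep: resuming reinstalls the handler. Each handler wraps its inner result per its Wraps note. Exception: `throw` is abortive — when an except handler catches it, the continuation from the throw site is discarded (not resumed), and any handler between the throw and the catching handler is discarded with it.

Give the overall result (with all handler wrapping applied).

Step-by-step:
ask @ H1 ⇒ 6
ask @ H1 ⇒ 6
ask @ H1 ⇒ 6
H0 returns -12
H1 returns -12
= -12

Answer: -12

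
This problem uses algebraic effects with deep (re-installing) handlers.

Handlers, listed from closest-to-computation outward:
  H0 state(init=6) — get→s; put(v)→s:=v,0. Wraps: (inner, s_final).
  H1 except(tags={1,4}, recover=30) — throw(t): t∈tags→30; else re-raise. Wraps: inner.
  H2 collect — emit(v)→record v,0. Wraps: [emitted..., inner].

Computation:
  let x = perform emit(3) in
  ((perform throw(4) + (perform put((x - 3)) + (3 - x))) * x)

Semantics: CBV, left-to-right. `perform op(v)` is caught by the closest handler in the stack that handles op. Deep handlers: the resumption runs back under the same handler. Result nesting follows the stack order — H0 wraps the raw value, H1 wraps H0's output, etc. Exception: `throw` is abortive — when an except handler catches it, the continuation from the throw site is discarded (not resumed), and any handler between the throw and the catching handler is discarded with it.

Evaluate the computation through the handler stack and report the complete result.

Working:
emit(3) @ H2 ⇒ out+=3
throw(4) @ H1 caught ⇒ 30
H2 returns [3, 30]
= [3, 30]

Answer: [3, 30]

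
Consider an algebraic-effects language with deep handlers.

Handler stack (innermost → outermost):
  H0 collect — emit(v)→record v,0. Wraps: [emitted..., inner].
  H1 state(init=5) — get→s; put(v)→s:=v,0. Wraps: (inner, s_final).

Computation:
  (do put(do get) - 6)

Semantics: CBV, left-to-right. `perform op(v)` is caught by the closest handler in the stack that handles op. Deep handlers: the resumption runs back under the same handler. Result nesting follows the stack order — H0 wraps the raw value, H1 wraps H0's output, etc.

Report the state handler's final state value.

Answer: 5

Evaluation trace:
get @ H1 ⇒ 5
put(5) @ H1 ⇒ s:=5
H0 returns [-6]
H1 returns ([-6], 5)
= ([-6], 5)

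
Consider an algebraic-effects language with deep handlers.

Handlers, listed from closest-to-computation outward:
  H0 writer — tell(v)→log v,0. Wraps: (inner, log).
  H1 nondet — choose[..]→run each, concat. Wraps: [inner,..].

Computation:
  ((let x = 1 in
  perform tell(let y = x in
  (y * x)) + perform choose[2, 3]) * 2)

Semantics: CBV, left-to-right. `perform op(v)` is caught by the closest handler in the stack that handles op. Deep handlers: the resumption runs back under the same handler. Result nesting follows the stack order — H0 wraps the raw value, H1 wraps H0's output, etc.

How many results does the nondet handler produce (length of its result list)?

Answer: 2

Evaluation trace:
tell(1) @ H0 ⇒ log+=1
choose[2, 3] @ H1
  branch[0] choose=2:
    H0 returns (4, (1))
    H1 returns [(4, (1))]
  branch[1] choose=3:
    H0 returns (6, (1))
    H1 returns [(6, (1))]
= [(4, (1)), (6, (1))]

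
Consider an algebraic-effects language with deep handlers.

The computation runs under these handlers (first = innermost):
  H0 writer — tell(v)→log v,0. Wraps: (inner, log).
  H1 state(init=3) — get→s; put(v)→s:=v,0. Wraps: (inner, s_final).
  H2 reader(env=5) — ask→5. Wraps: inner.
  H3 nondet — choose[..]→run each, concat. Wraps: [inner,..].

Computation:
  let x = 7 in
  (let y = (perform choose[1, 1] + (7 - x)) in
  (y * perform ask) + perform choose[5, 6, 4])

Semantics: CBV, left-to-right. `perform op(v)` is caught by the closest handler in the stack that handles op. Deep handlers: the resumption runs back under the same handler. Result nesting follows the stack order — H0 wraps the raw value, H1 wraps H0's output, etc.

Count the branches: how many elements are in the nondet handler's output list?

Answer: 6

Evaluation trace:
choose[1, 1] @ H3
  branch[0] choose=1:
    ask @ H2 ⇒ 5
    choose[5, 6, 4] @ H3
      branch[0] choose=5:
        H0 returns (10, ())
        H1 returns ((10, ()), 3)
        H2 returns ((10, ()), 3)
        H3 returns [((10, ()), 3)]
      branch[1] choose=6:
        H0 returns (11, ())
        H1 returns ((11, ()), 3)
        H2 returns ((11, ()), 3)
        H3 returns [((11, ()), 3)]
      branch[2] choose=4:
        H0 returns (9, ())
        H1 returns ((9, ()), 3)
        H2 returns ((9, ()), 3)
        H3 returns [((9, ()), 3)]
  branch[1] choose=1:
    ask @ H2 ⇒ 5
    choose[5, 6, 4] @ H3
      branch[0] choose=5:
        H0 returns (10, ())
        H1 returns ((10, ()), 3)
        H2 returns ((10, ()), 3)
        H3 returns [((10, ()), 3)]
      branch[1] choose=6:
        H0 returns (11, ())
        H1 returns ((11, ()), 3)
        H2 returns ((11, ()), 3)
        H3 returns [((11, ()), 3)]
      branch[2] choose=4:
        H0 returns (9, ())
        H1 returns ((9, ()), 3)
        H2 returns ((9, ()), 3)
        H3 returns [((9, ()), 3)]
= [((10, ()), 3), ((11, ()), 3), ((9, ()), 3), ((10, ()), 3), ((11, ()), 3), ((9, ()), 3)]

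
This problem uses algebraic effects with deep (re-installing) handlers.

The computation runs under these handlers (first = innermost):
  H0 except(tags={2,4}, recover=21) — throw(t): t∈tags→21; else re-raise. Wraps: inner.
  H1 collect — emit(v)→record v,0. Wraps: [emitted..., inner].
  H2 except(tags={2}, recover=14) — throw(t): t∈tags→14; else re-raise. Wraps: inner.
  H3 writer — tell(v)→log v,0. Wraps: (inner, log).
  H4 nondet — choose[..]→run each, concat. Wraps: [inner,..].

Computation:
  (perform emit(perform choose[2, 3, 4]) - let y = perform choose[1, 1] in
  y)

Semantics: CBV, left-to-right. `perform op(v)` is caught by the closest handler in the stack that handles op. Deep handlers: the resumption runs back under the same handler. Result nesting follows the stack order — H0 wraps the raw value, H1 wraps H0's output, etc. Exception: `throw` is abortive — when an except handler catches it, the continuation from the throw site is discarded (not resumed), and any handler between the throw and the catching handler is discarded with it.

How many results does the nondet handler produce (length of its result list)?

Answer: 6

Working:
choose[2, 3, 4] @ H4
  branch[0] choose=2:
    emit(2) @ H1 ⇒ out+=2
    choose[1, 1] @ H4
      branch[0] choose=1:
        H0 returns -1
        H1 returns [2, -1]
        H2 returns [2, -1]
        H3 returns ([2, -1], ())
        H4 returns [([2, -1], ())]
      branch[1] choose=1:
        H0 returns -1
        H1 returns [2, -1]
        H2 returns [2, -1]
        H3 returns ([2, -1], ())
        H4 returns [([2, -1], ())]
  branch[1] choose=3:
    emit(3) @ H1 ⇒ out+=3
    choose[1, 1] @ H4
      branch[0] choose=1:
        H0 returns -1
        H1 returns [3, -1]
        H2 returns [3, -1]
        H3 returns ([3, -1], ())
        H4 returns [([3, -1], ())]
      branch[1] choose=1:
        H0 returns -1
        H1 returns [3, -1]
        H2 returns [3, -1]
        H3 returns ([3, -1], ())
        H4 returns [([3, -1], ())]
  branch[2] choose=4:
    emit(4) @ H1 ⇒ out+=4
    choose[1, 1] @ H4
      branch[0] choose=1:
        H0 returns -1
        H1 returns [4, -1]
        H2 returns [4, -1]
        H3 returns ([4, -1], ())
        H4 returns [([4, -1], ())]
      branch[1] choose=1:
        H0 returns -1
        H1 returns [4, -1]
        H2 returns [4, -1]
        H3 returns ([4, -1], ())
        H4 returns [([4, -1], ())]
= [([2, -1], ()), ([2, -1], ()), ([3, -1], ()), ([3, -1], ()), ([4, -1], ()), ([4, -1], ())]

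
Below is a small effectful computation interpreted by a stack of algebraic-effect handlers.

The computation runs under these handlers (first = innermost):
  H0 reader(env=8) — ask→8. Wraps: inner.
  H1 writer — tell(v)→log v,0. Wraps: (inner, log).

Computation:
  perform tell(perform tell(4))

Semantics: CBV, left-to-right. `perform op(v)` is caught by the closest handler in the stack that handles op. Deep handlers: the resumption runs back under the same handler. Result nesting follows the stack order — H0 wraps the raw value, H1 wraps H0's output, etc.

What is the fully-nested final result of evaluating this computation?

Answer: (0, (4, 0))

Step-by-step:
tell(4) @ H1 ⇒ log+=4
tell(0) @ H1 ⇒ log+=0
H0 returns 0
H1 returns (0, (4, 0))
= (0, (4, 0))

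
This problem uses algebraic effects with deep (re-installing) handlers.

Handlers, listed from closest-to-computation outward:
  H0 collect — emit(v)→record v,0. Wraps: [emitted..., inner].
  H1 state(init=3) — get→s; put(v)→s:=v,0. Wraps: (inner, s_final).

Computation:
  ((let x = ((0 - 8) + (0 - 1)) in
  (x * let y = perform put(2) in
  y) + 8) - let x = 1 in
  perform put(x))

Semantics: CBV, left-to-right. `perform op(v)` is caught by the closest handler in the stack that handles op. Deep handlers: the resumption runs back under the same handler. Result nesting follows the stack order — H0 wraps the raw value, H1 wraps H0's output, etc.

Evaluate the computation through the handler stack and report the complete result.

Answer: ([8], 1)

Working:
put(2) @ H1 ⇒ s:=2
put(1) @ H1 ⇒ s:=1
H0 returns [8]
H1 returns ([8], 1)
= ([8], 1)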